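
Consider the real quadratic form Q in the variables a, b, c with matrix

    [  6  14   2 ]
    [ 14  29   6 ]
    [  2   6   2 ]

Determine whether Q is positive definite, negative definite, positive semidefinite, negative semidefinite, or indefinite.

Symmetric row and column elimination reduces A to a congruent diagonal form with pivots 6, -11/3, 20/11.
That gives 2 positive, 1 negative pivots.
Hence Q is indefinite.

indefinite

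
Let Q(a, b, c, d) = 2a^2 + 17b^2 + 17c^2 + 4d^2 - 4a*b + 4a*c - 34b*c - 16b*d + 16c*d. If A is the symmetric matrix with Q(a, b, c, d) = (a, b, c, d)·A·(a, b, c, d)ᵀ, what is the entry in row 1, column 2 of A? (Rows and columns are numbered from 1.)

The coefficient of a·b in Q is -4. For a symmetric A this equals A[1,2] + A[2,1] = 2·A[1,2].
So A[1,2] = -4/2 = -2.

-2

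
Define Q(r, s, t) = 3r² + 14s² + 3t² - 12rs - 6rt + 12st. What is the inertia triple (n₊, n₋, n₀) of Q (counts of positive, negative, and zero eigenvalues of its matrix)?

The associated matrix is A = [[3, -6, -3], [-6, 14, 6], [-3, 6, 3]].
Applying the same elementary operations to the rows and columns of A produces a congruent diagonal matrix with entries 3, 2, 0.
That gives 2 positive, 1 zero pivots.

(2, 0, 1)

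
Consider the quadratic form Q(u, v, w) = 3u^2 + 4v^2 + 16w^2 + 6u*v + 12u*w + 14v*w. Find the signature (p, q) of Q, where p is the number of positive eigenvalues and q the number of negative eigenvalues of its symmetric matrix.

(3, 0)

The associated matrix is A = [[3, 3, 6], [3, 4, 7], [6, 7, 16]].
Applying the same elementary operations to the rows and columns of A produces a congruent diagonal matrix with entries 3, 1, 3.
So there are 3 positive pivots.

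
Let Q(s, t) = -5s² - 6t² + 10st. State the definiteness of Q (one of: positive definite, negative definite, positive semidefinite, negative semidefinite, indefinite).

Write A = [[-5, 5], [5, -6]].
An LDLᵀ factorisation of A has diagonal entries -5, -1.
So there are 2 negative pivots.
Hence Q is negative definite.

negative definite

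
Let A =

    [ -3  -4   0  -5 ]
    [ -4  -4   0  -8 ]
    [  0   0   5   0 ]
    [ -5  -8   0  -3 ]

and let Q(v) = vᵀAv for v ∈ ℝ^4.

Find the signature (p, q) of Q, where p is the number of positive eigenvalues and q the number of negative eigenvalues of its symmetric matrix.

Congruent diagonalization of A (simultaneous row and column reduction) yields pivots -3, 4/3, 5, 4.
So there are 3 positive, 1 negative pivots.

(3, 1)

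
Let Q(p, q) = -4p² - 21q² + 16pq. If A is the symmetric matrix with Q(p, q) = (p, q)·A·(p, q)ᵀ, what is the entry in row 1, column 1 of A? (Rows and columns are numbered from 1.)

The coefficient of p² in Q is -4, and that is exactly A[1,1].

-4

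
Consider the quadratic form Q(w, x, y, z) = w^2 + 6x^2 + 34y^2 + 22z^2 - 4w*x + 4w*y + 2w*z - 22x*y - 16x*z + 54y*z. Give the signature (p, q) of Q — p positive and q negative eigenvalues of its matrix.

The associated matrix is A = [[1, -2, 2, 1], [-2, 6, -11, -8], [2, -11, 34, 27], [1, -8, 27, 22]].
Row-reducing A symmetrically gives the diagonal entries 1, 2, 11/2, 1/11.
That gives 4 positive pivots.

(4, 0)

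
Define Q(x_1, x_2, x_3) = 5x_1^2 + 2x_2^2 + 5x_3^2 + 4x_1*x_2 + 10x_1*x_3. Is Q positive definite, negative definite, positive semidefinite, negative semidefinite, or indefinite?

indefinite

The symmetric matrix is A = [[5, 2, 5], [2, 2, 0], [5, 0, 5]].
Symmetric row and column elimination reduces A to a congruent diagonal form with pivots 5, 6/5, -10/3.
That gives 2 positive, 1 negative pivots.
Hence Q is indefinite.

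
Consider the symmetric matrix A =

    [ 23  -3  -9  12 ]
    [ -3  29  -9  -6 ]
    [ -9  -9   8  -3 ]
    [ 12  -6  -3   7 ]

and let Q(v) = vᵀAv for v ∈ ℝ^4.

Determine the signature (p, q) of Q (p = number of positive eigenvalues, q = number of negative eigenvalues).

(4, 0)

Congruent diagonalization of A (simultaneous row and column reduction) yields pivots 23, 658/23, 283/329, 10/283.
So there are 4 positive pivots.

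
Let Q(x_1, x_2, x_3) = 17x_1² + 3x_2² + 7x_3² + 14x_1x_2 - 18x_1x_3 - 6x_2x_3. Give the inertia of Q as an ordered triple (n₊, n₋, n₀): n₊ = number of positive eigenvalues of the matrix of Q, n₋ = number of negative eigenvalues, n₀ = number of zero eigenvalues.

Write A = [[17, 7, -9], [7, 3, -3], [-9, -3, 7]].
Congruent diagonalization of A (simultaneous row and column reduction) yields pivots 17, 2/17, -2.
Counting signs: 2 positive, 1 negative.

(2, 1, 0)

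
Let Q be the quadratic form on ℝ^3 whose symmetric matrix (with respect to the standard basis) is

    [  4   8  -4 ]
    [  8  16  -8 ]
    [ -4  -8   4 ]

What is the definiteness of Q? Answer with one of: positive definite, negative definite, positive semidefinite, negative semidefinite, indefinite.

Row-reducing A symmetrically gives the diagonal entries 4, 0, 0.
Counting signs: 1 positive, 2 zero.
Hence Q is positive semidefinite.

positive semidefinite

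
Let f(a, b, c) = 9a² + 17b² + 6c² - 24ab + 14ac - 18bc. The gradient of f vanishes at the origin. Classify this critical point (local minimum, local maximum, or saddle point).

The Hessian at the origin is H = [[18, -24, 14], [-24, 34, -18], [14, -18, 12]].
Symmetric row and column elimination reduces H to a congruent diagonal form with pivots 18, 2, 8/9.
So there are 3 positive pivots.
H is positive definite, so the origin is a strict local minimum.

local minimum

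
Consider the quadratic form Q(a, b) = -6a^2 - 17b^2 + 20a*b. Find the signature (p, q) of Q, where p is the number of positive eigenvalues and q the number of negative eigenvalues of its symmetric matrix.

The associated matrix is A = [[-6, 10], [10, -17]].
Congruent diagonalization of A (simultaneous row and column reduction) yields pivots -6, -1/3.
Counting signs: 2 negative.

(0, 2)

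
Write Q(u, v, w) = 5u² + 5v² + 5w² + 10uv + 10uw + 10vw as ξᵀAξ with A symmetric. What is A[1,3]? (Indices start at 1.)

The coefficient of u·w in Q is 10. For a symmetric A this equals A[1,3] + A[3,1] = 2·A[1,3].
So A[1,3] = 10/2 = 5.

5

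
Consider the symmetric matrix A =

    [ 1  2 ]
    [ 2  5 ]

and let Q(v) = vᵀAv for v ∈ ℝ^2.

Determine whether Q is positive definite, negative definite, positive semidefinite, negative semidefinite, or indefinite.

positive definite

Congruent diagonalization of A (simultaneous row and column reduction) yields pivots 1, 1.
Counting signs: 2 positive.
Hence Q is positive definite.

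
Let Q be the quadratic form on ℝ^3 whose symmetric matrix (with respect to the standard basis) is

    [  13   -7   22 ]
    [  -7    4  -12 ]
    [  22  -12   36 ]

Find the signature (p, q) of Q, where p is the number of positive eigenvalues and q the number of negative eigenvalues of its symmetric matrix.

An LDLᵀ factorisation of A has diagonal entries 13, 3/13, -4/3.
Counting signs: 2 positive, 1 negative.

(2, 1)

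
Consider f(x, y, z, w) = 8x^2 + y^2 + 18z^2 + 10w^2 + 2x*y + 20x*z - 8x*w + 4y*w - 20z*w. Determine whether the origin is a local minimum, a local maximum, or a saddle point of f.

The Hessian at the origin is H = [[16, 2, 20, -8], [2, 2, 0, 4], [20, 0, 36, -20], [-8, 4, -20, 20]].
An LDLᵀ factorisation of H has diagonal entries 16, 7/4, 52/7, 8/13.
Counting signs: 4 positive.
H is positive definite, so the origin is a strict local minimum.

local minimum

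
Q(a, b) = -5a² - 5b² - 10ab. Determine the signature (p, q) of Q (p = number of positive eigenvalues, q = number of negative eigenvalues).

The associated matrix is A = [[-5, -5], [-5, -5]].
Congruent diagonalization of A (simultaneous row and column reduction) yields pivots -5, 0.
Counting signs: 1 negative, 1 zero.

(0, 1)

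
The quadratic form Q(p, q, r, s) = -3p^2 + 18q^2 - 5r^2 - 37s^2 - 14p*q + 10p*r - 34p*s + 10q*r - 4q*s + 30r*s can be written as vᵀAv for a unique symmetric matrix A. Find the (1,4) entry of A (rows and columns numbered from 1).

-17

The coefficient of p·s in Q is -34. For a symmetric A this equals A[1,4] + A[4,1] = 2·A[1,4].
So A[1,4] = -34/2 = -17.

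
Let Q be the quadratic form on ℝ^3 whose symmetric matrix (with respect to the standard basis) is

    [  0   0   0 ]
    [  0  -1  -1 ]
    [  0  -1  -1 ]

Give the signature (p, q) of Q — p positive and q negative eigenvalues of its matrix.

(0, 1)

Applying the same elementary operations to the rows and columns of A produces a congruent diagonal matrix with entries 0, -1, 0.
That gives 1 negative, 2 zero pivots.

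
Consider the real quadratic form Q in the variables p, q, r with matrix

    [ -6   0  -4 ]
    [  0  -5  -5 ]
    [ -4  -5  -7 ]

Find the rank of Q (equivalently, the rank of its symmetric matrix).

3

Congruent diagonalization of A (simultaneous row and column reduction) yields pivots -6, -5, 2/3.
Counting signs: 1 positive, 2 negative.
The rank is the number of nonzero pivots: 3.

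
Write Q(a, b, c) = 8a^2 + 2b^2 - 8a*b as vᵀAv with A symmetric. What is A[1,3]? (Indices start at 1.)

0

The coefficient of a·c in Q is 0. For a symmetric A this equals A[1,3] + A[3,1] = 2·A[1,3].
So A[1,3] = 0/2 = 0.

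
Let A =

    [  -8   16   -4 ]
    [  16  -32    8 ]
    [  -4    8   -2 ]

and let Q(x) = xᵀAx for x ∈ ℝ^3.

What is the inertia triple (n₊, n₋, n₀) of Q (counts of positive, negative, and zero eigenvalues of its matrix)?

Symmetric row and column elimination reduces A to a congruent diagonal form with pivots -8, 0, 0.
That gives 1 negative, 2 zero pivots.

(0, 1, 2)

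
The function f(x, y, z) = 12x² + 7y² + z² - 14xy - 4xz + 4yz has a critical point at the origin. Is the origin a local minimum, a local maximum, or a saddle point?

The Hessian at the origin is H = [[24, -14, -4], [-14, 14, 4], [-4, 4, 2]].
Symmetric row and column elimination reduces H to a congruent diagonal form with pivots 24, 35/6, 6/7.
Counting signs: 3 positive.
H is positive definite, so the origin is a strict local minimum.

local minimum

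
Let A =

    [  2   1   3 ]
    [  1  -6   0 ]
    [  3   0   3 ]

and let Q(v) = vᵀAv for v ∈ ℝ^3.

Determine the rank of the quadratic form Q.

3

Congruent diagonalization of A (simultaneous row and column reduction) yields pivots 2, -13/2, -15/13.
So there are 1 positive, 2 negative pivots.
The rank is the number of nonzero pivots: 3.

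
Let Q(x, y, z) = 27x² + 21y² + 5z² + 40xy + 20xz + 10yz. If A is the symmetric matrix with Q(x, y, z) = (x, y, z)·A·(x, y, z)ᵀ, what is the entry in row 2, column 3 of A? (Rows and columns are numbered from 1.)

5

The coefficient of y·z in Q is 10. For a symmetric A this equals A[2,3] + A[3,2] = 2·A[2,3].
So A[2,3] = 10/2 = 5.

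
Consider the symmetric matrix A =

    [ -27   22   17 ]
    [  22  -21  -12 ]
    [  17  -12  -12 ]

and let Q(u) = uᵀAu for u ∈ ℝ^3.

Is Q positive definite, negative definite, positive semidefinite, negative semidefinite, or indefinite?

Applying the same elementary operations to the rows and columns of A produces a congruent diagonal matrix with entries -27, -83/27, -15/83.
That gives 3 negative pivots.
Hence Q is negative definite.

negative definite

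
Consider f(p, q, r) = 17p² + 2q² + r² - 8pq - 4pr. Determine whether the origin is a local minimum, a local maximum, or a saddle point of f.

local minimum

The Hessian at the origin is H = [[34, -8, -4], [-8, 4, 0], [-4, 0, 2]].
Symmetric row and column elimination reduces H to a congruent diagonal form with pivots 34, 36/17, 10/9.
That gives 3 positive pivots.
H is positive definite, so the origin is a strict local minimum.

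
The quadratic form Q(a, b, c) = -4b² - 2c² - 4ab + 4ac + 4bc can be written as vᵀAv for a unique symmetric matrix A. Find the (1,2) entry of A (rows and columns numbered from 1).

The coefficient of a·b in Q is -4. For a symmetric A this equals A[1,2] + A[2,1] = 2·A[1,2].
So A[1,2] = -4/2 = -2.

-2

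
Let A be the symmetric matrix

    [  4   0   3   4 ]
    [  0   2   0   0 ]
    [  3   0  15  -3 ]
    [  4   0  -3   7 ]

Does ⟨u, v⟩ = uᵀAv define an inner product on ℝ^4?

yes

Applying the same elementary operations to the rows and columns of A produces a congruent diagonal matrix with entries 4, 2, 51/4, 3/17.
Counting signs: 4 positive.
Hence Q is positive definite.
⟨·,·⟩ is an inner product exactly when A is positive definite.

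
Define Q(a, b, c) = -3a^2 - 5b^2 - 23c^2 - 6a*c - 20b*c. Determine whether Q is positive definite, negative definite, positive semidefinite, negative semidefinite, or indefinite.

The associated matrix is A = [[-3, 0, -3], [0, -5, -10], [-3, -10, -23]].
Applying the same elementary operations to the rows and columns of A produces a congruent diagonal matrix with entries -3, -5, 0.
That gives 2 negative, 1 zero pivots.
Hence Q is negative semidefinite.

negative semidefinite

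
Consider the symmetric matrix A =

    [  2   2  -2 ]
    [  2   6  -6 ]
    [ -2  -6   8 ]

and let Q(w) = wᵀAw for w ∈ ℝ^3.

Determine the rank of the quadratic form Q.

An LDLᵀ factorisation of A has diagonal entries 2, 4, 2.
So there are 3 positive pivots.
The rank is the number of nonzero pivots: 3.

3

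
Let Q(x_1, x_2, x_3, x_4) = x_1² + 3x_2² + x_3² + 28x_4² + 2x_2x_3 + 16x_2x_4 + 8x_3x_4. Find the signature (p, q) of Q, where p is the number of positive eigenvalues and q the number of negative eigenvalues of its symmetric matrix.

The symmetric matrix is A = [[1, 0, 0, 0], [0, 3, 1, 8], [0, 1, 1, 4], [0, 8, 4, 28]].
Row-reducing A symmetrically gives the diagonal entries 1, 3, 2/3, 4.
Counting signs: 4 positive.

(4, 0)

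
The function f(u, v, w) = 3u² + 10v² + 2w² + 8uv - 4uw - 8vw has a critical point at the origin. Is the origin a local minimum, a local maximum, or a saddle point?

local minimum

The Hessian at the origin is H = [[6, 8, -4], [8, 20, -8], [-4, -8, 4]].
Applying the same elementary operations to the rows and columns of H produces a congruent diagonal matrix with entries 6, 28/3, 4/7.
So there are 3 positive pivots.
H is positive definite, so the origin is a strict local minimum.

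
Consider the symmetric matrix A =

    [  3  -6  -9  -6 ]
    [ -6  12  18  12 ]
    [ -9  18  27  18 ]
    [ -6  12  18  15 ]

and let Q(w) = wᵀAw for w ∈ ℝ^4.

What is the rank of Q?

Congruent diagonalization of A (simultaneous row and column reduction) yields pivots 3, 0, 0, 3.
Counting signs: 2 positive, 2 zero.
The rank is the number of nonzero pivots: 2.

2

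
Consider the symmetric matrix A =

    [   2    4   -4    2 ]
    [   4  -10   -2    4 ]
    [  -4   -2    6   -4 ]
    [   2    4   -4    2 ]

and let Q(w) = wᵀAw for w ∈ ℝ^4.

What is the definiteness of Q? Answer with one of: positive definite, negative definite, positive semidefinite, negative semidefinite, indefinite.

Row-reducing A symmetrically gives the diagonal entries 2, -18, 0, 0.
That gives 1 positive, 1 negative, 2 zero pivots.
Hence Q is indefinite.

indefinite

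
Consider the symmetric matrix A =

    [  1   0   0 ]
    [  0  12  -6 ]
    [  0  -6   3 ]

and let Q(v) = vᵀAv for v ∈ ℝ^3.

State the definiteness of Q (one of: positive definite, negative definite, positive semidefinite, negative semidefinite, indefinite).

Congruent diagonalization of A (simultaneous row and column reduction) yields pivots 1, 12, 0.
That gives 2 positive, 1 zero pivots.
Hence Q is positive semidefinite.

positive semidefinite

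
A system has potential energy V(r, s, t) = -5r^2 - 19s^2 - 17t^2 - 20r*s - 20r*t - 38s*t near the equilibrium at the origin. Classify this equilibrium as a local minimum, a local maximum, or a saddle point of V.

saddle point

The Hessian at the origin is H = [[-10, -20, -20], [-20, -38, -38], [-20, -38, -34]].
Congruent diagonalization of H (simultaneous row and column reduction) yields pivots -10, 2, 4.
So there are 2 positive, 1 negative pivots.
H is indefinite, so the origin is a saddle point.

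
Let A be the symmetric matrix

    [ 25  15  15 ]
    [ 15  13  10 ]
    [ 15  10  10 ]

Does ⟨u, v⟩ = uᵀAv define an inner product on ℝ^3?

Leading principal minors: Δ_1 = 25, Δ_2 = 100, Δ_3 = 75.
All leading principal minors are positive, so by Sylvester's criterion Q is positive definite.
⟨·,·⟩ is an inner product exactly when A is positive definite.

yes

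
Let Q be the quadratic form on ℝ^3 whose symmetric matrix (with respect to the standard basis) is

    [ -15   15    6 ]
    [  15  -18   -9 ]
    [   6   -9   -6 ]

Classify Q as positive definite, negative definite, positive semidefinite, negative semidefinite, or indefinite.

negative definite

An LDLᵀ factorisation of A has diagonal entries -15, -3, -3/5.
That gives 3 negative pivots.
Hence Q is negative definite.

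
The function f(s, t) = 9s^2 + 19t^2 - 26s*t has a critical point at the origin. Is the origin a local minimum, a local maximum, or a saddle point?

The Hessian at the origin is H = [[18, -26], [-26, 38]].
det H = 18·38 − (-26)² = 8 > 0 and H[1,1] = 18 > 0, so H is positive definite.
Therefore the origin is a local minimum.

local minimum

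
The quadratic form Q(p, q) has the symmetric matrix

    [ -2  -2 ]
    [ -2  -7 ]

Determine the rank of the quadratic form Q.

2

An LDLᵀ factorisation of A has diagonal entries -2, -5.
Counting signs: 2 negative.
The rank is the number of nonzero pivots: 2.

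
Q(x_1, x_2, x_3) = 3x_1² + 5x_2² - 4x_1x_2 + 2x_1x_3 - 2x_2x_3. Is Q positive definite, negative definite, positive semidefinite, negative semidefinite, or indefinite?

indefinite

The associated matrix is A = [[3, -2, 1], [-2, 5, -1], [1, -1, 0]].
Applying the same elementary operations to the rows and columns of A produces a congruent diagonal matrix with entries 3, 11/3, -4/11.
So there are 2 positive, 1 negative pivots.
Hence Q is indefinite.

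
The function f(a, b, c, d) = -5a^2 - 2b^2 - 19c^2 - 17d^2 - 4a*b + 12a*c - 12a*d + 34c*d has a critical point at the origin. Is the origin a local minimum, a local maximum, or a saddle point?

local maximum

The Hessian at the origin is H = [[-10, -4, 12, -12], [-4, -4, 0, 0], [12, 0, -38, 34], [-12, 0, 34, -34]].
Row-reducing H symmetrically gives the diagonal entries -10, -12/5, -14, -20/7.
Counting signs: 4 negative.
H is negative definite, so the origin is a strict local maximum.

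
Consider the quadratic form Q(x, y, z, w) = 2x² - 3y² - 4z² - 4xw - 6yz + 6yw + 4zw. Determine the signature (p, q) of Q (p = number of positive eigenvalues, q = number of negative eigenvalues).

(2, 2)

The symmetric matrix is A = [[2, 0, 0, -2], [0, -3, -3, 3], [0, -3, -4, 2], [-2, 3, 2, 0]].
An LDLᵀ factorisation of A has diagonal entries 2, -3, -1, 2.
That gives 2 positive, 2 negative pivots.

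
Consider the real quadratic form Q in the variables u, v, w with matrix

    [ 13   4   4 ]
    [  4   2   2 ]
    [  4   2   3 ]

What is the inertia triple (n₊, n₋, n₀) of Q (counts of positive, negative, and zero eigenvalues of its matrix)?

Symmetric row and column elimination reduces A to a congruent diagonal form with pivots 13, 10/13, 1.
That gives 3 positive pivots.

(3, 0, 0)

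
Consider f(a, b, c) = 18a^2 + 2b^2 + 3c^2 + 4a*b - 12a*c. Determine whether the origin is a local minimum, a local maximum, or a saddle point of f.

The Hessian at the origin is H = [[36, 4, -12], [4, 4, 0], [-12, 0, 6]].
Row-reducing H symmetrically gives the diagonal entries 36, 32/9, 3/2.
So there are 3 positive pivots.
H is positive definite, so the origin is a strict local minimum.

local minimum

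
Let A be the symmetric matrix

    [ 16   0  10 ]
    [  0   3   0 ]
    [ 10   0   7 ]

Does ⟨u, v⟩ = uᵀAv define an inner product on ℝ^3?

yes

Applying the same elementary operations to the rows and columns of A produces a congruent diagonal matrix with entries 16, 3, 3/4.
That gives 3 positive pivots.
Hence Q is positive definite.
⟨·,·⟩ is an inner product exactly when A is positive definite.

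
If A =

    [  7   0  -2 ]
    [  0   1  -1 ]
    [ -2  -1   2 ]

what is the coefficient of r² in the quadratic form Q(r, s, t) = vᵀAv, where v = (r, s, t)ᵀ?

7

The coefficient of r² is the diagonal entry A[1,1] = 7.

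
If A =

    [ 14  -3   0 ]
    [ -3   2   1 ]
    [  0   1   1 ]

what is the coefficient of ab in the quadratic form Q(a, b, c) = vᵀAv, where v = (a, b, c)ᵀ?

-6

The coefficient of ab is A[1,2] + A[2,1] = 2·(-3) = -6.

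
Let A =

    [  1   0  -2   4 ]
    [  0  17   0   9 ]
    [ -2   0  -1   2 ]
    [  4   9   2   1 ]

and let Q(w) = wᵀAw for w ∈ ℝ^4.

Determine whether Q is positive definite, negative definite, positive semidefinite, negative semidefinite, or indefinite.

Row-reducing A symmetrically gives the diagonal entries 1, 17, -5, 4/17.
Counting signs: 3 positive, 1 negative.
Hence Q is indefinite.

indefinite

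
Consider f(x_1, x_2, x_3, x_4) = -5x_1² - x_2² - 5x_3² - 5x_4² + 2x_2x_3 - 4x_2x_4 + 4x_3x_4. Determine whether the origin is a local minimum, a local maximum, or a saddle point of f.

The Hessian at the origin is H = [[-10, 0, 0, 0], [0, -2, 2, -4], [0, 2, -10, 4], [0, -4, 4, -10]].
Row-reducing H symmetrically gives the diagonal entries -10, -2, -8, -2.
So there are 4 negative pivots.
H is negative definite, so the origin is a strict local maximum.

local maximum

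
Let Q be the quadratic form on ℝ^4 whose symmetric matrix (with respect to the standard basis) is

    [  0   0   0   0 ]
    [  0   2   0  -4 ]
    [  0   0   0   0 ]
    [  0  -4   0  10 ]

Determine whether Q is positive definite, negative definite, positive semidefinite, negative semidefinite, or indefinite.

Applying the same elementary operations to the rows and columns of A produces a congruent diagonal matrix with entries 0, 2, 0, 2.
Counting signs: 2 positive, 2 zero.
Hence Q is positive semidefinite.

positive semidefinite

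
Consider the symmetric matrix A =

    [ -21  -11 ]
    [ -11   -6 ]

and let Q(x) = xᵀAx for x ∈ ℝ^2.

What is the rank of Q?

Congruent diagonalization of A (simultaneous row and column reduction) yields pivots -21, -5/21.
So there are 2 negative pivots.
The rank is the number of nonzero pivots: 2.

2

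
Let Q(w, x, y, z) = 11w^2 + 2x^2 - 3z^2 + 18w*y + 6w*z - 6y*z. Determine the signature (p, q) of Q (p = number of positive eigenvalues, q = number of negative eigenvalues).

The symmetric matrix is A = [[11, 0, 9, 3], [0, 2, 0, 0], [9, 0, 0, -3], [3, 0, -3, -3]].
Congruent diagonalization of A (simultaneous row and column reduction) yields pivots 11, 2, -81/11, 2/9.
That gives 3 positive, 1 negative pivots.

(3, 1)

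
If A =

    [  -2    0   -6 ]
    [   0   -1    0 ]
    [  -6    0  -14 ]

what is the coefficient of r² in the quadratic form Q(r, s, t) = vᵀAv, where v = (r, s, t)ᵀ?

The coefficient of r² is the diagonal entry A[1,1] = -2.

-2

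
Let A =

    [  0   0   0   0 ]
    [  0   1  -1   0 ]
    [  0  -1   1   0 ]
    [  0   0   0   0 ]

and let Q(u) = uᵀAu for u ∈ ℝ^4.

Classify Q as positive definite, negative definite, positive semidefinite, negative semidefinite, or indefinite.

Row-reducing A symmetrically gives the diagonal entries 0, 1, 0, 0.
That gives 1 positive, 3 zero pivots.
Hence Q is positive semidefinite.

positive semidefinite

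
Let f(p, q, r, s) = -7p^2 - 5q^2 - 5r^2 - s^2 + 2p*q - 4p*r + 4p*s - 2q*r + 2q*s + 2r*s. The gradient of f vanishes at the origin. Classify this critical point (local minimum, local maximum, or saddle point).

local maximum

The Hessian at the origin is H = [[-14, 2, -4, 4], [2, -10, -2, 2], [-4, -2, -10, 2], [4, 2, 2, -2]].
Symmetric row and column elimination reduces H to a congruent diagonal form with pivots -14, -68/7, -139/17, -24/139.
Counting signs: 4 negative.
H is negative definite, so the origin is a strict local maximum.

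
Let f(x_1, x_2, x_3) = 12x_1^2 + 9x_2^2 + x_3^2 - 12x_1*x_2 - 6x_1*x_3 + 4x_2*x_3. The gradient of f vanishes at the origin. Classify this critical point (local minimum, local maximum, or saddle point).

local minimum

The Hessian at the origin is H = [[24, -12, -6], [-12, 18, 4], [-6, 4, 2]].
Applying the same elementary operations to the rows and columns of H produces a congruent diagonal matrix with entries 24, 12, 5/12.
So there are 3 positive pivots.
H is positive definite, so the origin is a strict local minimum.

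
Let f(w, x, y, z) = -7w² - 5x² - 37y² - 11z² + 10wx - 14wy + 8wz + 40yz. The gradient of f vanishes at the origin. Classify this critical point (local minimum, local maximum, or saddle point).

The Hessian at the origin is H = [[-14, 10, -14, 8], [10, -10, 0, 0], [-14, 0, -74, 40], [8, 0, 40, -22]].
Applying the same elementary operations to the rows and columns of H produces a congruent diagonal matrix with entries -14, -20/7, -25, -6/25.
So there are 4 negative pivots.
H is negative definite, so the origin is a strict local maximum.

local maximum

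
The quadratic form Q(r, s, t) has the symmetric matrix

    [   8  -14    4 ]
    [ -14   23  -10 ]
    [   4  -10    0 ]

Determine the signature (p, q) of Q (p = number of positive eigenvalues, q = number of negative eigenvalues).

(2, 1)

An LDLᵀ factorisation of A has diagonal entries 8, -3/2, 4.
Counting signs: 2 positive, 1 negative.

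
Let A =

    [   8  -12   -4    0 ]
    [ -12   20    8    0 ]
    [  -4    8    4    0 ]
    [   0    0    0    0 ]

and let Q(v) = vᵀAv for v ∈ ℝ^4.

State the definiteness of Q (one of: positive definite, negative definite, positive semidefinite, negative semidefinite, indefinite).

Symmetric row and column elimination reduces A to a congruent diagonal form with pivots 8, 2, 0, 0.
That gives 2 positive, 2 zero pivots.
Hence Q is positive semidefinite.

positive semidefinite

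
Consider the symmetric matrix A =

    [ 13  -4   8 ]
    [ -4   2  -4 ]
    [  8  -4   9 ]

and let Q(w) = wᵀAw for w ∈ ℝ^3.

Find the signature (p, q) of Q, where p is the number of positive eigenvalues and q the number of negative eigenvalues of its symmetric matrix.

An LDLᵀ factorisation of A has diagonal entries 13, 10/13, 1.
So there are 3 positive pivots.

(3, 0)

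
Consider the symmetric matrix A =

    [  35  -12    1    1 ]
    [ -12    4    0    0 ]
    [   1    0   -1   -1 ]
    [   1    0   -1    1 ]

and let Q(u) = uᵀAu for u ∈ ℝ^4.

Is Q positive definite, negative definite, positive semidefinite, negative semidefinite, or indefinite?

Row-reducing A symmetrically gives the diagonal entries 35, -4/35, 0, 2.
Counting signs: 2 positive, 1 negative, 1 zero.
Hence Q is indefinite.

indefinite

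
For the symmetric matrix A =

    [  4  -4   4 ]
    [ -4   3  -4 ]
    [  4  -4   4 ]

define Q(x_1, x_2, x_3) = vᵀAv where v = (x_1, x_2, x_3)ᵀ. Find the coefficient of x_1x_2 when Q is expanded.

-8

The coefficient of x_1x_2 is A[1,2] + A[2,1] = 2·(-4) = -8.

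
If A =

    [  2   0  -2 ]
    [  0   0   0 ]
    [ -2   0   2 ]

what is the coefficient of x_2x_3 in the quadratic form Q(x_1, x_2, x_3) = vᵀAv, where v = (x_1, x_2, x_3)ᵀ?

The coefficient of x_2x_3 is A[2,3] + A[3,2] = 2·0 = 0.

0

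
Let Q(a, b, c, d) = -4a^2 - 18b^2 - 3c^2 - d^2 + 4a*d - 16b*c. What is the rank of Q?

The symmetric matrix is A = [[-4, 0, 0, 2], [0, -18, -8, 0], [0, -8, -3, 0], [2, 0, 0, -1]].
Congruent diagonalization of A (simultaneous row and column reduction) yields pivots -4, -18, 5/9, 0.
Counting signs: 1 positive, 2 negative, 1 zero.
The rank is the number of nonzero pivots: 3.

3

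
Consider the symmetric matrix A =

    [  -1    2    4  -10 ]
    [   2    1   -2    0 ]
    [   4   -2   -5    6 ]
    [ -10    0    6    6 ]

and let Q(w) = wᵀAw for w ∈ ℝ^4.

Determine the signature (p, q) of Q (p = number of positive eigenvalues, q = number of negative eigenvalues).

(2, 2)

Row-reducing A symmetrically gives the diagonal entries -1, 5, 19/5, -6/19.
That gives 2 positive, 2 negative pivots.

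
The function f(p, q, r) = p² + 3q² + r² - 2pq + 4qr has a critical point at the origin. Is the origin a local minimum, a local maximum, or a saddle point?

The Hessian at the origin is H = [[2, -2, 0], [-2, 6, 4], [0, 4, 2]].
Symmetric row and column elimination reduces H to a congruent diagonal form with pivots 2, 4, -2.
Counting signs: 2 positive, 1 negative.
H is indefinite, so the origin is a saddle point.

saddle point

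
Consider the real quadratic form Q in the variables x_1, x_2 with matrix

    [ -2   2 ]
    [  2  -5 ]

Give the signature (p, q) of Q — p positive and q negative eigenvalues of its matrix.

Row-reducing A symmetrically gives the diagonal entries -2, -3.
So there are 2 negative pivots.

(0, 2)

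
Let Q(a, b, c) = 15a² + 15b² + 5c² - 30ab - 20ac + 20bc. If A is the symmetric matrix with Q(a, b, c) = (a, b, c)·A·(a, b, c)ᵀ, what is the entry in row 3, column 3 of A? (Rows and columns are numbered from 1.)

5

The coefficient of c² in Q is 5, and that is exactly A[3,3].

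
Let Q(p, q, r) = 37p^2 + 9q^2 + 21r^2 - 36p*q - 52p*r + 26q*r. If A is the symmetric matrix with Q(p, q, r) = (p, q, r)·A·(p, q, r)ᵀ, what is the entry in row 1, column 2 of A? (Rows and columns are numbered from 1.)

-18

The coefficient of p·q in Q is -36. For a symmetric A this equals A[1,2] + A[2,1] = 2·A[1,2].
So A[1,2] = -36/2 = -18.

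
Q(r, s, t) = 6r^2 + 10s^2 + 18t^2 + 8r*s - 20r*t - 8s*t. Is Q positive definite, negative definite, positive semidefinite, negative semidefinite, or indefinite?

The associated matrix is A = [[6, 4, -10], [4, 10, -4], [-10, -4, 18]].
Applying the same elementary operations to the rows and columns of A produces a congruent diagonal matrix with entries 6, 22/3, 4/11.
Counting signs: 3 positive.
Hence Q is positive definite.

positive definite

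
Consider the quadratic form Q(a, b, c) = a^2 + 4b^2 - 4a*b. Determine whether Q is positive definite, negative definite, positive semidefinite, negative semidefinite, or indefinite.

The associated matrix is A = [[1, -2, 0], [-2, 4, 0], [0, 0, 0]].
Row-reducing A symmetrically gives the diagonal entries 1, 0, 0.
Counting signs: 1 positive, 2 zero.
Hence Q is positive semidefinite.

positive semidefinite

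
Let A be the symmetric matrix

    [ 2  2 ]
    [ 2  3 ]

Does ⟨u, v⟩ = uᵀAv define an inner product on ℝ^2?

yes

Congruent diagonalization of A (simultaneous row and column reduction) yields pivots 2, 1.
Counting signs: 2 positive.
Hence Q is positive definite.
⟨·,·⟩ is an inner product exactly when A is positive definite.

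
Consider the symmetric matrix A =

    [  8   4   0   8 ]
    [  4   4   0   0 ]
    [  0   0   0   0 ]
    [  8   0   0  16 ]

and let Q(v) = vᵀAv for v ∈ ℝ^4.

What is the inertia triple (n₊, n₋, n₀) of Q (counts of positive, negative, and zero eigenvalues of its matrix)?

(2, 0, 2)

Row-reducing A symmetrically gives the diagonal entries 8, 2, 0, 0.
That gives 2 positive, 2 zero pivots.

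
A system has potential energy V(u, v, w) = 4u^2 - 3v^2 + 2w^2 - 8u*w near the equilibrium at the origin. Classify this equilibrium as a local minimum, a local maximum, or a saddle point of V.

The Hessian at the origin is H = [[8, 0, -8], [0, -6, 0], [-8, 0, 4]].
Congruent diagonalization of H (simultaneous row and column reduction) yields pivots 8, -6, -4.
So there are 1 positive, 2 negative pivots.
H is indefinite, so the origin is a saddle point.

saddle point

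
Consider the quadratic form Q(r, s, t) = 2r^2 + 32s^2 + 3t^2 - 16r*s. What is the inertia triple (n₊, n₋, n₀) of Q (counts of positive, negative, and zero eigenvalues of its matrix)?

(2, 0, 1)

The associated matrix is A = [[2, -8, 0], [-8, 32, 0], [0, 0, 3]].
Symmetric row and column elimination reduces A to a congruent diagonal form with pivots 2, 0, 3.
That gives 2 positive, 1 zero pivots.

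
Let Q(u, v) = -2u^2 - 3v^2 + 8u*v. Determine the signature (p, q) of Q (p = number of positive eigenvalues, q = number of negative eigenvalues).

(1, 1)

The symmetric matrix is A = [[-2, 4], [4, -3]].
An LDLᵀ factorisation of A has diagonal entries -2, 5.
So there are 1 positive, 1 negative pivots.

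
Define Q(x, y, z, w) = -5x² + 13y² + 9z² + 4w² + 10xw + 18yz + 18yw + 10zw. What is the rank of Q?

Write A = [[-5, 0, 0, 5], [0, 13, 9, 9], [0, 9, 9, 5], [5, 9, 5, 4]].
Congruent diagonalization of A (simultaneous row and column reduction) yields pivots -5, 13, 36/13, 20/9.
That gives 3 positive, 1 negative pivots.
The rank is the number of nonzero pivots: 4.

4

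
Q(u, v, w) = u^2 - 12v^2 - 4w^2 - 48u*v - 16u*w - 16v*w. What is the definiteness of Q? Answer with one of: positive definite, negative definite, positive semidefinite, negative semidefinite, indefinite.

indefinite

The symmetric matrix is A = [[1, -24, -8], [-24, -12, -8], [-8, -8, -4]].
Applying the same elementary operations to the rows and columns of A produces a congruent diagonal matrix with entries 1, -588, 4/147.
So there are 2 positive, 1 negative pivots.
Hence Q is indefinite.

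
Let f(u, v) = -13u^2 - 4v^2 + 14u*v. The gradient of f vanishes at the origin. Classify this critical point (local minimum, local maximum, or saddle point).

The Hessian at the origin is H = [[-26, 14], [14, -8]].
det H = -26·-8 − (14)² = 12 > 0 and H[1,1] = -26 < 0, so H is negative definite.
Therefore the origin is a local maximum.

local maximum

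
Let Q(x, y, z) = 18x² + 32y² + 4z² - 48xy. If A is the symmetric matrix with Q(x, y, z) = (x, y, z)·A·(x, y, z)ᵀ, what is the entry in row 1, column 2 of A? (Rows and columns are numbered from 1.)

-24

The coefficient of x·y in Q is -48. For a symmetric A this equals A[1,2] + A[2,1] = 2·A[1,2].
So A[1,2] = -48/2 = -24.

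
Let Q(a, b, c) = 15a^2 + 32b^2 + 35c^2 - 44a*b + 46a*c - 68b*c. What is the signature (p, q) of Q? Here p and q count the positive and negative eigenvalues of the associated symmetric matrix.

The associated matrix is A = [[15, -22, 23], [-22, 32, -34], [23, -34, 35]].
Row-reducing A symmetrically gives the diagonal entries 15, -4/15, 0.
That gives 1 positive, 1 negative, 1 zero pivots.

(1, 1)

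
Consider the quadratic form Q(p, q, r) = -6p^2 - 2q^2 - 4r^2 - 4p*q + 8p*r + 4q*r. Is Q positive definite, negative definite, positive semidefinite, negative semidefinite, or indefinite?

The symmetric matrix is A = [[-6, -2, 4], [-2, -2, 2], [4, 2, -4]].
An LDLᵀ factorisation of A has diagonal entries -6, -4/3, -1.
Counting signs: 3 negative.
Hence Q is negative definite.

negative definite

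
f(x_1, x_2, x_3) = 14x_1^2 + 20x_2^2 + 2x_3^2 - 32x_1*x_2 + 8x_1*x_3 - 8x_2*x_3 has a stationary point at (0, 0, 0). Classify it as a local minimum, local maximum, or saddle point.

The Hessian at the origin is H = [[28, -32, 8], [-32, 40, -8], [8, -8, 4]].
Congruent diagonalization of H (simultaneous row and column reduction) yields pivots 28, 24/7, 4/3.
That gives 3 positive pivots.
H is positive definite, so the origin is a strict local minimum.

local minimum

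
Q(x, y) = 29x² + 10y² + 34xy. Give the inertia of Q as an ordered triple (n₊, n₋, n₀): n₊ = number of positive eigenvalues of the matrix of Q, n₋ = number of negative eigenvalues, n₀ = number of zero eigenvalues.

(2, 0, 0)

Write A = [[29, 17], [17, 10]].
Congruent diagonalization of A (simultaneous row and column reduction) yields pivots 29, 1/29.
So there are 2 positive pivots.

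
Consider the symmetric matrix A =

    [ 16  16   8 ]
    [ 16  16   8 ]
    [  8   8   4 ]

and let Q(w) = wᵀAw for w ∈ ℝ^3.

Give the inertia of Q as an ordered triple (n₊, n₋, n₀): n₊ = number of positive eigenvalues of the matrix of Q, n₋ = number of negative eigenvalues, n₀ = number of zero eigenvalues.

Symmetric row and column elimination reduces A to a congruent diagonal form with pivots 16, 0, 0.
That gives 1 positive, 2 zero pivots.

(1, 0, 2)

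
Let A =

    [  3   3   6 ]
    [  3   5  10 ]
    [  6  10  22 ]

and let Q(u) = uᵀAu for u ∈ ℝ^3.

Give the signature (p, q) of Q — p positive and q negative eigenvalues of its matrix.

Congruent diagonalization of A (simultaneous row and column reduction) yields pivots 3, 2, 2.
Counting signs: 3 positive.

(3, 0)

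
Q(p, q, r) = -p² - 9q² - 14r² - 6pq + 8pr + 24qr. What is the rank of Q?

The symmetric matrix is A = [[-1, -3, 4], [-3, -9, 12], [4, 12, -14]].
Applying the same elementary operations to the rows and columns of A produces a congruent diagonal matrix with entries -1, 0, 2.
Counting signs: 1 positive, 1 negative, 1 zero.
The rank is the number of nonzero pivots: 2.

2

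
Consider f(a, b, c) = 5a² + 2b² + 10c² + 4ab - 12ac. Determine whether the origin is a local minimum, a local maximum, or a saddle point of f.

saddle point

The Hessian at the origin is H = [[10, 4, -12], [4, 4, 0], [-12, 0, 20]].
Applying the same elementary operations to the rows and columns of H produces a congruent diagonal matrix with entries 10, 12/5, -4.
Counting signs: 2 positive, 1 negative.
H is indefinite, so the origin is a saddle point.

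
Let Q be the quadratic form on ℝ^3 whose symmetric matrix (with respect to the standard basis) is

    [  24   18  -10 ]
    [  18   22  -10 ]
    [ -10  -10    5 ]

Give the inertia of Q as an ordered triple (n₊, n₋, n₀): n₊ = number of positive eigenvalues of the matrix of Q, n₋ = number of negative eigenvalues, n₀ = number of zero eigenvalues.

Row-reducing A symmetrically gives the diagonal entries 24, 17/2, 5/51.
So there are 3 positive pivots.

(3, 0, 0)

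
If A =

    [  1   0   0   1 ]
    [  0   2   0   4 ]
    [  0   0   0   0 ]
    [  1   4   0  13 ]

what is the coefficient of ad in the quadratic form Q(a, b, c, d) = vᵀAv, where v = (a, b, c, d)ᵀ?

2

The coefficient of ad is A[1,4] + A[4,1] = 2·1 = 2.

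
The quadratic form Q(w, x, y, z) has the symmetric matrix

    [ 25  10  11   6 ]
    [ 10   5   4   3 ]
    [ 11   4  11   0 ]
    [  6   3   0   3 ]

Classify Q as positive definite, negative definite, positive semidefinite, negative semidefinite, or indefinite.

positive definite

Leading principal minors: Δ_1 = 25, Δ_2 = 25, Δ_3 = 150, Δ_4 = 36.
All leading principal minors are positive, so by Sylvester's criterion Q is positive definite.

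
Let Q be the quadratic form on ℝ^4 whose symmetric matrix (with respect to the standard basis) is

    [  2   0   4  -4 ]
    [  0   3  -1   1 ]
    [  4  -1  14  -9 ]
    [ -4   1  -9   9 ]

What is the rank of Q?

An LDLᵀ factorisation of A has diagonal entries 2, 3, 17/3, 10/17.
Counting signs: 4 positive.
The rank is the number of nonzero pivots: 4.

4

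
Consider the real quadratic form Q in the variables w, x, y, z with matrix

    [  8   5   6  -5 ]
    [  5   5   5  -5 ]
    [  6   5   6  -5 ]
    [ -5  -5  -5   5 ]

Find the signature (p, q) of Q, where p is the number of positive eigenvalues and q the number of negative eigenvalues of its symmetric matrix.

Symmetric row and column elimination reduces A to a congruent diagonal form with pivots 8, 15/8, 2/3, 0.
That gives 3 positive, 1 zero pivots.

(3, 0)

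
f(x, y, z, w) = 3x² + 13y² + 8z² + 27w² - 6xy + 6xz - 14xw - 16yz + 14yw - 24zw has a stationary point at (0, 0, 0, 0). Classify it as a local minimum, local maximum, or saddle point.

local minimum

The Hessian at the origin is H = [[6, -6, 6, -14], [-6, 26, -16, 14], [6, -16, 16, -24], [-14, 14, -24, 54]].
Applying the same elementary operations to the rows and columns of H produces a congruent diagonal matrix with entries 6, 20, 5, 4/3.
Counting signs: 4 positive.
H is positive definite, so the origin is a strict local minimum.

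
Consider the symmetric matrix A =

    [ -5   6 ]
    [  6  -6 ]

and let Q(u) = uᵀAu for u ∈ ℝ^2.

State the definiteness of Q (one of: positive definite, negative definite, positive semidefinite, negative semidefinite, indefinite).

An LDLᵀ factorisation of A has diagonal entries -5, 6/5.
So there are 1 positive, 1 negative pivots.
Hence Q is indefinite.

indefinite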